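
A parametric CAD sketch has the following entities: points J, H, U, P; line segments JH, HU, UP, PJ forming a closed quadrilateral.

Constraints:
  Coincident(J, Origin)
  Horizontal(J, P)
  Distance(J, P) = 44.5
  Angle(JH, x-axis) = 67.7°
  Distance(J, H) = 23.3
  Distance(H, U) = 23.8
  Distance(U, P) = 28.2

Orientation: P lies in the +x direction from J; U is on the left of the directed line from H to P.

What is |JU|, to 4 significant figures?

41.13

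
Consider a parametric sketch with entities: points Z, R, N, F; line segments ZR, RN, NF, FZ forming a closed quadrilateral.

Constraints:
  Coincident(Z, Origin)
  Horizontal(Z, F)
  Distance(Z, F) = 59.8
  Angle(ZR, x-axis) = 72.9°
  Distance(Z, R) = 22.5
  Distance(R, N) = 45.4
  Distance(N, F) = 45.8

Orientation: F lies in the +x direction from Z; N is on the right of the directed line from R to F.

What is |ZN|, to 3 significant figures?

29.5

Checks: |RN| = 45.40 ✓; |NF| = 45.80 ✓.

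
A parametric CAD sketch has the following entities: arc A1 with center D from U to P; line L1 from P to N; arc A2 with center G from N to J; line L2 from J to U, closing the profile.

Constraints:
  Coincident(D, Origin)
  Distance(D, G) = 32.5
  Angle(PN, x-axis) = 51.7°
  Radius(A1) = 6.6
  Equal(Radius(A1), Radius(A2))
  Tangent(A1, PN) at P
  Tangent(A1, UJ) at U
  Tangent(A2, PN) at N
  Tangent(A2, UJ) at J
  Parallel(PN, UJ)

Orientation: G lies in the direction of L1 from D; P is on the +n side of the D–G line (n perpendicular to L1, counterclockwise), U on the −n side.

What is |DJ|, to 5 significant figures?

33.163

Tangency of A1 to both parallel lines with radius 6.6 puts P and U at D ± 6.6·n: P = (-5.1795, 4.0905), U = (5.1795, -4.0905). Equal radii place N and J the same way about G: N = G + 6.6·n = (14.963, 29.596), J = G − 6.6·n = (25.322, 21.415). Then |DJ| = |J − D| = 33.163.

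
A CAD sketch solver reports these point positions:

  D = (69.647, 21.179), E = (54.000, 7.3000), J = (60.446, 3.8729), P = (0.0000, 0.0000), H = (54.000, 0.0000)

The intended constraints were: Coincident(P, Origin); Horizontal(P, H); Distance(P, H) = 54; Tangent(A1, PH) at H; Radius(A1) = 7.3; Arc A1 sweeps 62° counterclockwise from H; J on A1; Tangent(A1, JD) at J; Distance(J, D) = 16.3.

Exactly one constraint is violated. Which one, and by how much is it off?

Distance(J, D) = 16.3 — off by 3.30.

P = (0.00, 0.00) ✓; P.y = 0.00, H.y = 0.00 ✓; |PH| = 54.00 ✓; ∠(EH, HP) = 90.00° ✓; |EH| = 7.300 ✓; bearing(E→J) − bearing(E→H) = 62.00° ✓; |EJ| = 7.300 ✓; ∠(EJ, JD) = 90.00° ✓; |JD| = 19.60 ✗.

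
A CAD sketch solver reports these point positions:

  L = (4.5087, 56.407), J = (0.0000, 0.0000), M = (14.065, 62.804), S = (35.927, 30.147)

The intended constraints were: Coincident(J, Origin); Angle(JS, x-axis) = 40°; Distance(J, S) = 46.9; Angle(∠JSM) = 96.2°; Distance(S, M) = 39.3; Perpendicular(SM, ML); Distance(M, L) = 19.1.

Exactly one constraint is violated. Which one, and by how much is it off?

Distance(M, L) = 19.1 — off by 7.60.

J = (0.00, 0.00) ✓; JS at 40.00° ✓; |JS| = 46.90 ✓; ∠JSM = 96.20° ✓; |SM| = 39.30 ✓; ∠(SM, ML) = 90.00° ✓; |ML| = 11.50 ✗.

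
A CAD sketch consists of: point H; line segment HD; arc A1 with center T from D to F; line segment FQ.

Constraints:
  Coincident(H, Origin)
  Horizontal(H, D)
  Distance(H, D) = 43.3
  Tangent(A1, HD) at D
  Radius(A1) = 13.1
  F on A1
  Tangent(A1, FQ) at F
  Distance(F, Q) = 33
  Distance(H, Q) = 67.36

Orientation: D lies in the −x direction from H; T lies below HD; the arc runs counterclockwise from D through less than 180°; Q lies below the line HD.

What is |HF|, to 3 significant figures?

58.3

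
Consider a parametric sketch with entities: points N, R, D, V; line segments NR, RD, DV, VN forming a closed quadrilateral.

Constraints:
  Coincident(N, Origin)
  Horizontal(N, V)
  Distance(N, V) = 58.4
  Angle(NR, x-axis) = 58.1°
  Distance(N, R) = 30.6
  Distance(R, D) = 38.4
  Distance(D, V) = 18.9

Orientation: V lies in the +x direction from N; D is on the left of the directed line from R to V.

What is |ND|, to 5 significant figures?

56.839

N is at the origin; NV is horizontal with |NV| = 58.4 and V in +x, so V = (58.4, 0). NR runs at 58.1° with |NR| = 30.6, so R = (16.170, 25.979). D is determined by |RD| = 38.4 and |DV| = 18.9 together: it lies at the intersection of circle(R, 38.4) and circle(V, 18.9). With |RV| = 49.581, the foot of the radical line on RV is 36.058 from R and the perpendicular offset is √(38.4² − 36.058²) = 13.204. Taking the left-of-RV solution: D = (53.801, 18.332).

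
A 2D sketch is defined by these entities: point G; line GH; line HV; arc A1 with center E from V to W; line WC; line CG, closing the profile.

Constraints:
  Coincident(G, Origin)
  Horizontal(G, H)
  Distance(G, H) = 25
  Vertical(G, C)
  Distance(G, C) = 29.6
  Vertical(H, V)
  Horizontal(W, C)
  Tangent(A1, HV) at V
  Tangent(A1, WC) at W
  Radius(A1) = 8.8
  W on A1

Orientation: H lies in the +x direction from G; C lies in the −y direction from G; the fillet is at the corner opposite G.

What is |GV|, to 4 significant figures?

32.52

G is at the origin; GH is horizontal with |GH| = 25.0 and H on the +x side, so H = (25.00, 0.000). G and C share the same x with |GC| = 29.6 and C on the −y side, so C = (0.000, -29.60). The virtual corner opposite G is at (25.00, -29.60). The tangent condition forces EV to be normal to HV and A1 meets WC tangentially, so EW is at right angles to WC, with radius 8.8, so the center E sits 8.8 in from both sides at E = (16.20, -20.80). That places the tangent points at V = (25.00, -20.80) on HV and W = (16.20, -29.60) on WC. Then |GV| = |V − G| = 32.52.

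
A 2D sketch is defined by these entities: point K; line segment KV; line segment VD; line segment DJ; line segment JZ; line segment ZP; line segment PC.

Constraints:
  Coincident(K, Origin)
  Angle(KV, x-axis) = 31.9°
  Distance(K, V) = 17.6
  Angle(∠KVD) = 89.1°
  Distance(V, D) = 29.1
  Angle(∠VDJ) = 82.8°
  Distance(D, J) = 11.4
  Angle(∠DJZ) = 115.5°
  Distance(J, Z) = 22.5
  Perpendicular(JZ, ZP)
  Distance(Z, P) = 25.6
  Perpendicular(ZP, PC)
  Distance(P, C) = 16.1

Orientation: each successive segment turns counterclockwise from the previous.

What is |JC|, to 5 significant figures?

26.388

K is at the origin; KV runs at 31.9° with length 17.6, so V = (14.942, 9.3005). ∠KVD = 89.1° gives VD at 122.80° from the x-axis; with |VD| = 29.1, D = (-0.82181, 33.761). ∠VDJ = 82.8° gives DJ at -140.00° from the x-axis; with |DJ| = 11.4, J = (-9.5547, 26.433). ∠DJZ = 115.5° gives JZ at -75.500° from the x-axis; with |JZ| = 22.5, Z = (-3.9212, 4.6499). The perpendicularity gives ZP at right angles to JZ, so ZP runs at 14.500°; with |ZP| = 25.6, P = (20.863, 11.060). ZP ⟂ PC, so PC runs at 104.50°; with |PC| = 16.1, C = (16.832, 26.647). Then |JC| = |C − J| = 26.388.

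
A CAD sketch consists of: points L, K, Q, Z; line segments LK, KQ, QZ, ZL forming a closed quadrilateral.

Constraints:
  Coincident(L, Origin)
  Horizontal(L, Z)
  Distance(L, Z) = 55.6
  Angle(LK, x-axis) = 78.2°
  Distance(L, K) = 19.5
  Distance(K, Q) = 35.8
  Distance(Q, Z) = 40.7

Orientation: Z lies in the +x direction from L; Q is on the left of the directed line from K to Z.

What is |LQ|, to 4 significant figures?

50.44

Checks: |KQ| = 35.80 ✓; |QZ| = 40.70 ✓.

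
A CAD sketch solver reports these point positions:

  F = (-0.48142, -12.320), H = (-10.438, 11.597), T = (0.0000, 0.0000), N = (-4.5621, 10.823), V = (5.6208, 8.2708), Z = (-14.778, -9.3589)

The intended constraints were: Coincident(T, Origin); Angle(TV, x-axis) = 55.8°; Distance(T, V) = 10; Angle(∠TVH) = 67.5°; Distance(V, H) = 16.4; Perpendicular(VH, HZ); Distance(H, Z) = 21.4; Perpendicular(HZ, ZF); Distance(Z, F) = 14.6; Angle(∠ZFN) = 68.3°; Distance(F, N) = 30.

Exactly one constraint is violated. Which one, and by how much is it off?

Distance(F, N) = 30 — off by 6.50.

T = (0.00, 0.00) ✓; TV at 55.80° ✓; |TV| = 10.00 ✓; ∠TVH = 67.50° ✓; |VH| = 16.40 ✓; ∠(VH, HZ) = 90.00° ✓; |HZ| = 21.40 ✓; ∠(HZ, ZF) = 90.00° ✓; |ZF| = 14.60 ✓; ∠ZFN = 68.30° ✓; |FN| = 23.50 ✗.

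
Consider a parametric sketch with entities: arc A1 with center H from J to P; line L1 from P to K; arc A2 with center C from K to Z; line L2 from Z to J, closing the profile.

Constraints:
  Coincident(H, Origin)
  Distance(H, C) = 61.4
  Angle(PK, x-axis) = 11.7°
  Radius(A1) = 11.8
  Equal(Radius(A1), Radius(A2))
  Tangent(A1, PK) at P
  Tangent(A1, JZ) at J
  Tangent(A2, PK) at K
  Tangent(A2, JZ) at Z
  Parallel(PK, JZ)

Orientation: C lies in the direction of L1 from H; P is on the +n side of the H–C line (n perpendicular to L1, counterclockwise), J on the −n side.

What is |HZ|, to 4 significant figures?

62.52

The slot axis is L1's direction at 11.7°, so u = (cos 11.7°, sin 11.7°) = (0.9792, 0.2028) and n = (−sin 11.7°, cos 11.7°) = (-0.2028, 0.9792). H is at the origin and C lies 61.4 along u from H, so C = 61.4·u = (60.12, 12.45). Tangency of A1 to both parallel lines with radius 11.8 puts P and J at H ± 11.8·n: P = (-2.393, 11.55), J = (2.393, -11.55). Equal radii place K and Z the same way about C: K = C + 11.8·n = (57.73, 24.01), Z = C − 11.8·n = (62.52, 0.8963). Then |HZ| = |Z − H| = 62.52.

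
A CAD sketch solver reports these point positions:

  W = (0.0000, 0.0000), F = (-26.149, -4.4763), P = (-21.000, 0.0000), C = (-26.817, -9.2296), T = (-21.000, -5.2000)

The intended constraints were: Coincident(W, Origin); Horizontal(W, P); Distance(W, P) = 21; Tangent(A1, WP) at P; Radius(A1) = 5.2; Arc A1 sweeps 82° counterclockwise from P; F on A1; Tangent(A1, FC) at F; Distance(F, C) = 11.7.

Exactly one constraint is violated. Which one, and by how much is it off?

Distance(F, C) = 11.7 — off by 6.90.

W = (0.00, 0.00) ✓; W.y = 0.00, P.y = 0.00 ✓; |WP| = 21.00 ✓; ∠(TP, PW) = 90.00° ✓; |TP| = 5.200 ✓; bearing(T→F) − bearing(T→P) = 82.00° ✓; |TF| = 5.200 ✓; ∠(TF, FC) = 90.00° ✓; |FC| = 4.800 ✗.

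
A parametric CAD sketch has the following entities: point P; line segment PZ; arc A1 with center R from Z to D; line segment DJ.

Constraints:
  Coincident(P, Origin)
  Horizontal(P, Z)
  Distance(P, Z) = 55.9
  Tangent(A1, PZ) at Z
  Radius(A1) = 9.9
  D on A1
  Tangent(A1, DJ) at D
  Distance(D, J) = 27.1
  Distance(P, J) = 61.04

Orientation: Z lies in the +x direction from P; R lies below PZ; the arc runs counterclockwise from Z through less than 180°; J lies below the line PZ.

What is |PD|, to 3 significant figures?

47.2

P is at the origin; PZ is horizontal with |PZ| = 55.9 and Z on the +x side, so Z = (55.9, 0.00). The tangent condition forces RZ to be normal to PZ, so R = Z + (0, -9.9) = (55.9, -9.90). Since RD ⟂ DJ (tangency), |RJ| = √(9.9² + 27.1²) = 28.9 regardless of where D sits on A1. So J lies on both circle(P, 61.04) and circle(R, 28.9); the below-PZ intersection is J = (48.0, -37.7). D is the foot of the tangent from J: D = (46.0, -10.6).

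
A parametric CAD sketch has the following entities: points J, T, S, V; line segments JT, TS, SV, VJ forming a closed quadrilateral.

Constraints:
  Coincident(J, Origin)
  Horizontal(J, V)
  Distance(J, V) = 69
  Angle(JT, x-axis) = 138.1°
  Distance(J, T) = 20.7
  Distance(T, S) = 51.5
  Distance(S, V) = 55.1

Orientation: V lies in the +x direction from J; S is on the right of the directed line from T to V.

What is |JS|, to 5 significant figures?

30.959

J is at the origin; J and V share the same y with |JV| = 69.0 and V in +x, so V = (69.0, 0). JT runs at 138.1° with |JT| = 20.7, so T = (-15.407, 13.824). S is determined by |TS| = 51.5 and |SV| = 55.1 together: it lies at the intersection of circle(T, 51.5) and circle(V, 55.1). With |TV| = 85.532, the foot of the radical line on TV is 40.523 from T and the perpendicular offset is √(51.5² − 40.523²) = 31.783. Taking the right-of-TV solution: S = (19.446, -24.091).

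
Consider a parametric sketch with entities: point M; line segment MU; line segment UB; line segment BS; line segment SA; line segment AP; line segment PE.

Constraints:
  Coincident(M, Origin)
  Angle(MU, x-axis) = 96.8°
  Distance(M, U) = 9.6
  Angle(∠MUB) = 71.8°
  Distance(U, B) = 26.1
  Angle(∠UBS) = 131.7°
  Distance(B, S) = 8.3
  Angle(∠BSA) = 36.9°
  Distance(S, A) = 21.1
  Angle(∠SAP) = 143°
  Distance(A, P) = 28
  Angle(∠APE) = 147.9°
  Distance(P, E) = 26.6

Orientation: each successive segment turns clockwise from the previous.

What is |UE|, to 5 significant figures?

46.726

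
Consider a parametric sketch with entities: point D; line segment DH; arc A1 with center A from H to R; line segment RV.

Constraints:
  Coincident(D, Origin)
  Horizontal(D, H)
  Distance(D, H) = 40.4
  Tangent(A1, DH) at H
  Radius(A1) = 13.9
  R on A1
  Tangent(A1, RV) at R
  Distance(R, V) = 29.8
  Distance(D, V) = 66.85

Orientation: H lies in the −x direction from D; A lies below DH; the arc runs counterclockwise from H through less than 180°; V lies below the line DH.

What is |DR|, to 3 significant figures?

56.5

Checks: |AH| = 13.90 ✓; |AR| = 13.90 ✓; ∠(AR, RV) = 90.00° ✓; |RV| = 29.80 ✓; |DV| = 66.85 ✓.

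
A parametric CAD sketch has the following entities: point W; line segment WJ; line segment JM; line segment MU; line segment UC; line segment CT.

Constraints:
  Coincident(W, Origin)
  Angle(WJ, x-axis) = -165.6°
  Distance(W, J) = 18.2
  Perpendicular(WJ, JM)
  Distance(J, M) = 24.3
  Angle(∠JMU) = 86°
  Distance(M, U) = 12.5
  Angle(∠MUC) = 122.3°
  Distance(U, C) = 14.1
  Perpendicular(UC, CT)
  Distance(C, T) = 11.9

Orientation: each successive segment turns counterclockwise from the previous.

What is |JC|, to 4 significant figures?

22.09

∠JMU = 86.0° gives MU at 18.40° from the x-axis; with |MU| = 12.5, U = (0.2759, -24.12). ∠MUC = 122.3° gives UC at 76.10° from the x-axis; with |UC| = 14.1, C = (3.663, -10.43). Then |JC| = |C − J| = 22.09.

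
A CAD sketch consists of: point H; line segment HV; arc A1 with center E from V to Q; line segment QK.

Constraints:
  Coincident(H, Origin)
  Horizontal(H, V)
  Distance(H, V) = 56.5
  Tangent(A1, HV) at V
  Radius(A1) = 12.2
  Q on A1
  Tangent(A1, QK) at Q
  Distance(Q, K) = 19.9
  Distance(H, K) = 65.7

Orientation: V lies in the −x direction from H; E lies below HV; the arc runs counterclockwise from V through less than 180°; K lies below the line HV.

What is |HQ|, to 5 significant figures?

69.243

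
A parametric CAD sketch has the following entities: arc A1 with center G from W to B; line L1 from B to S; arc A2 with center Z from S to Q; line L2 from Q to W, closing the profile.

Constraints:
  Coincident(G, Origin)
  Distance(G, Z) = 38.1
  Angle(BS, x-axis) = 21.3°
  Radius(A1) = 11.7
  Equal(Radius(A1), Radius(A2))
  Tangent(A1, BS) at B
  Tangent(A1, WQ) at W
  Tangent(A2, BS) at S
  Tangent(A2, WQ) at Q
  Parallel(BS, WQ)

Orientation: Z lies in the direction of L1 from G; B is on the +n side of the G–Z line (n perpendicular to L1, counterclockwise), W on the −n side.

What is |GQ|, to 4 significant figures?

39.86

The slot axis is L1's direction at 21.3°, so u = (cos 21.3°, sin 21.3°) = (0.9317, 0.3633) and n = (−sin 21.3°, cos 21.3°) = (-0.3633, 0.9317). G is at the origin and Z lies 38.1 along u from G, so Z = 38.1·u = (35.50, 13.84). Tangency of A1 to both parallel lines with radius 11.7 puts B and W at G ± 11.7·n: B = (-4.250, 10.90), W = (4.250, -10.90). Equal radii place S and Q the same way about Z: S = Z + 11.7·n = (31.25, 24.74), Q = Z − 11.7·n = (39.75, 2.939). Then |GQ| = |Q − G| = 39.86.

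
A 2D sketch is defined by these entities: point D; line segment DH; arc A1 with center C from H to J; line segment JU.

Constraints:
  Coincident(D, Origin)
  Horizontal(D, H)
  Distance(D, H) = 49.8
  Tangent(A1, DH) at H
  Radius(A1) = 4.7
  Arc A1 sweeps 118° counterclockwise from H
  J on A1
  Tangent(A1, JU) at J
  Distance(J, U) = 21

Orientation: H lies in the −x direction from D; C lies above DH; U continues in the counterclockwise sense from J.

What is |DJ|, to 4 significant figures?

46.17

Since A1 is tangent to DH there, CH ⟂ DH, so C = H + (0, 4.7) = (-49.80, 4.700). On A1, H sits at bearing -90° from C; a 118° counterclockwise sweep puts J at bearing 28°, so J = C + 4.7·(cos 28°, sin 28°) = (-45.65, 6.907). Then |DJ| = |J − D| = 46.17.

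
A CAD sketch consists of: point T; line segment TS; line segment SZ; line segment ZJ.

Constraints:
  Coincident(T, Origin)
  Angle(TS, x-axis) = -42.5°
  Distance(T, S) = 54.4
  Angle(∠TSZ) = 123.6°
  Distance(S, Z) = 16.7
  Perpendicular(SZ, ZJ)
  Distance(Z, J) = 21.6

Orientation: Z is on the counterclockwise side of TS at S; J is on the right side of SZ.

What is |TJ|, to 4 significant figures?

81.66

T is at the origin; TS runs at -42.5° with length 54.4, so S = 54.4·(cos -42.5°, sin -42.5°) = (40.11, -36.75). ∠TSZ = 123.6°, so SZ runs at -42.5° + (180° − 123.6°) = 13.90° from the x-axis; with |SZ| = 16.7, Z = S + 16.7·(cos 13.90°, sin 13.90°) = (56.32, -32.74). The perpendicularity gives ZJ at right angles to SZ; with |ZJ| = 21.6 on the right of SZ, J = Z + 21.6·(0.2402, -0.9707) = (61.51, -53.71). Then |TJ| = |J − T| = 81.66.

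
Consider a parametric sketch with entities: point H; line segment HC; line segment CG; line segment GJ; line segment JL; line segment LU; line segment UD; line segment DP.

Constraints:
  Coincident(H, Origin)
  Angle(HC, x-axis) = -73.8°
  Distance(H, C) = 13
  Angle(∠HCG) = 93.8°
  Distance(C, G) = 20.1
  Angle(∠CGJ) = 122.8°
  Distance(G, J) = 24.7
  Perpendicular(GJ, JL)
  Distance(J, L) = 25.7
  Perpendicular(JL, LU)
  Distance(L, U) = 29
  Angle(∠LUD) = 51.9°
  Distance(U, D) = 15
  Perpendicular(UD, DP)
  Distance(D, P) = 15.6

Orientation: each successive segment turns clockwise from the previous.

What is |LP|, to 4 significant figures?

7.779

∠LUD = 51.9° gives UD at -165.3° from the x-axis; with |UD| = 15.0, D = (-10.81, -5.294). UD ⟂ DP, so DP runs at 104.7°; with |DP| = 15.6, P = (-14.77, 9.796). Then |LP| = |P − L| = 7.779.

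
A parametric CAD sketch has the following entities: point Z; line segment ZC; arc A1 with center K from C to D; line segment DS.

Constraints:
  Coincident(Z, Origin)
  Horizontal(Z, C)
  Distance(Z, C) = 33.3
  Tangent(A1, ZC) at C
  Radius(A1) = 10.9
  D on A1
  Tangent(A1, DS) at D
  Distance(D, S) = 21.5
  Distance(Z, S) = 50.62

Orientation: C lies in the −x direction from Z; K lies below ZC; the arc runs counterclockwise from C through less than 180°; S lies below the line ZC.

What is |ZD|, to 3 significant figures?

45.9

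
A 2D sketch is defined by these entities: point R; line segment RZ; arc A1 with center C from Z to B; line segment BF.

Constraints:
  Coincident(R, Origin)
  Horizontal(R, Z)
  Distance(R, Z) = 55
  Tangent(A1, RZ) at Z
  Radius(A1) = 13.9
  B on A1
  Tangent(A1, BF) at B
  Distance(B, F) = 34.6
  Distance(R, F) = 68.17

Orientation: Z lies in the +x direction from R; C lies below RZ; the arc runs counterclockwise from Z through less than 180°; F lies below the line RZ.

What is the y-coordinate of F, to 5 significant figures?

-50.133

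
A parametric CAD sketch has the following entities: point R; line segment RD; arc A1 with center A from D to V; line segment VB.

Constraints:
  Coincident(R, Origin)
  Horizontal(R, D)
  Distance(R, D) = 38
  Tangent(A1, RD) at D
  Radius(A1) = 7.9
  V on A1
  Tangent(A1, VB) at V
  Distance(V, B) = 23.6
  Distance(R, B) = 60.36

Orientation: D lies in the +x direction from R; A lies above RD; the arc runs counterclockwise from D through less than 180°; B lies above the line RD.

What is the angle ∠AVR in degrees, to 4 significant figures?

27.81°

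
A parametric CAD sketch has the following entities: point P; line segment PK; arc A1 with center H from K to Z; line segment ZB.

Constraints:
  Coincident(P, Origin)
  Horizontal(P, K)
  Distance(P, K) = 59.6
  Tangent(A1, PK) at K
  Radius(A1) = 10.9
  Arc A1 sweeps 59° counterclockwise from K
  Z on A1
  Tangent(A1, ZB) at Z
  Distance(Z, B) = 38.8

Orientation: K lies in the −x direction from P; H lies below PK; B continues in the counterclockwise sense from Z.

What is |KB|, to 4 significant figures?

48.43

P is at the origin; PK is horizontal with |PK| = 59.6 and K on the −x side, so K = (-59.60, 0.000). Since A1 is tangent to PK there, HK ⟂ PK, so H = K + (0, -10.9) = (-59.60, -10.90). On A1, K sits at bearing 90° from H; a 59° counterclockwise sweep puts Z at bearing 149°, so Z = H + 10.9·(cos 149°, sin 149°) = (-68.94, -5.286). The tangent condition forces HZ to be normal to ZB, so ZB runs along (−sin 149°, cos 149°); with |ZB| = 38.8, B = (-88.93, -38.54). Then |KB| = |B − K| = 48.43.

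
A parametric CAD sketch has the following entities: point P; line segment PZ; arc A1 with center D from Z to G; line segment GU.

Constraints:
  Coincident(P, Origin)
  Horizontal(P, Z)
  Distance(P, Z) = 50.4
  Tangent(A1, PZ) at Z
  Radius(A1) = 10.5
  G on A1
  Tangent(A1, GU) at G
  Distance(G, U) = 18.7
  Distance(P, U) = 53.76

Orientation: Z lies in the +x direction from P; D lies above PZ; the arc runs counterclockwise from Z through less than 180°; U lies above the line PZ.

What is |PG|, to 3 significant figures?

60.4

Checks: |DG| = 10.50 ✓; ∠(DG, GU) = 90.00° ✓; |GU| = 18.70 ✓; |PU| = 53.76 ✓.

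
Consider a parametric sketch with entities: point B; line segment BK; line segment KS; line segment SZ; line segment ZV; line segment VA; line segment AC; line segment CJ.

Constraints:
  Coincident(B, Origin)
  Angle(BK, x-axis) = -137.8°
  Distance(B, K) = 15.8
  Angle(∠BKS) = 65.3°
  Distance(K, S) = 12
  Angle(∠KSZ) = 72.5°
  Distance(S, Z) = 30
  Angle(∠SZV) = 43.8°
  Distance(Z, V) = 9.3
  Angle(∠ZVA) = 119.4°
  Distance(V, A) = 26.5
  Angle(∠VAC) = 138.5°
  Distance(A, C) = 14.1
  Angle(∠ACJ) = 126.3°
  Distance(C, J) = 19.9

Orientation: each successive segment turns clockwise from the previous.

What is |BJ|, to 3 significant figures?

36.8

B is at the origin; BK runs at -137.8° with length 15.8, so K = (-11.7, -10.6). ∠BKS = 65.3° gives KS at 108° from the x-axis; with |KS| = 12.0, S = (-15.3, 0.831). ∠KSZ = 72.5° gives SZ at 0.00° from the x-axis; with |SZ| = 30.0, Z = (14.7, 0.831). ∠SZV = 43.8° gives ZV at -136° from the x-axis; with |ZV| = 9.3, V = (7.97, -5.61). ∠ZVA = 119.4° gives VA at 163° from the x-axis; with |VA| = 26.5, A = (-17.4, 2.05). ∠VAC = 138.5° gives AC at 122° from the x-axis; with |AC| = 14.1, C = (-24.8, 14.1). ∠ACJ = 126.3° gives CJ at 68.0° from the x-axis; with |CJ| = 19.9, J = (-17.3, 32.5). Then |BJ| = |J − B| = 36.8.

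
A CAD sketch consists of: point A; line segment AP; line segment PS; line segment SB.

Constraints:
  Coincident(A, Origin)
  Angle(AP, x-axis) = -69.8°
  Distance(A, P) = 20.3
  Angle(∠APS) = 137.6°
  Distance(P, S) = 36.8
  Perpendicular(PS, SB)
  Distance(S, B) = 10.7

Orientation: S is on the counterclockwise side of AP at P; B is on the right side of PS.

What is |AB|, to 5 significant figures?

57.246

A is at the origin; AP runs at -69.8° with length 20.3, so P = 20.3·(cos -69.8°, sin -69.8°) = (7.0096, -19.051). ∠APS = 137.6°, so PS runs at -69.8° + (180° − 137.6°) = -27.400° from the x-axis; with |PS| = 36.8, S = P + 36.8·(cos -27.400°, sin -27.400°) = (39.681, -35.987). PS is perpendicular to SB; with |SB| = 10.7 on the right of PS, B = S + 10.7·(-0.46020, -0.88782) = (34.757, -45.486). Then |AB| = |B − A| = 57.246.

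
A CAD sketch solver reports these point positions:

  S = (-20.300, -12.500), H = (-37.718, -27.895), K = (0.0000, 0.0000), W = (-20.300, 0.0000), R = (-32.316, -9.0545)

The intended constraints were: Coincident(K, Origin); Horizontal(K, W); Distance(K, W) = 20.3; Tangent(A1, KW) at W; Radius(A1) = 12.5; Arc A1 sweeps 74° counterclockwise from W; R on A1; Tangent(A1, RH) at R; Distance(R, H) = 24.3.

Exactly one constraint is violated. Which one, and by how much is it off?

Distance(R, H) = 24.3 — off by 4.70.

K = (0.00, 0.00) ✓; K.y = 0.00, W.y = 0.00 ✓; |KW| = 20.30 ✓; ∠(SW, WK) = 90.00° ✓; |SW| = 12.50 ✓; bearing(S→R) − bearing(S→W) = 74.00° ✓; |SR| = 12.50 ✓; ∠(SR, RH) = 90.00° ✓; |RH| = 19.60 ✗.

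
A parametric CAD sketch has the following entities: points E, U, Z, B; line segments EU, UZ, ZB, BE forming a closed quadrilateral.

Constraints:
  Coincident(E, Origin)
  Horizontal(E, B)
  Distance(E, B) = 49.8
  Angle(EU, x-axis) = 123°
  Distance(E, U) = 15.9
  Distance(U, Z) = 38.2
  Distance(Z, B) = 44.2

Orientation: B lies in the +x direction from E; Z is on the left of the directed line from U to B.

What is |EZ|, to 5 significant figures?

41.772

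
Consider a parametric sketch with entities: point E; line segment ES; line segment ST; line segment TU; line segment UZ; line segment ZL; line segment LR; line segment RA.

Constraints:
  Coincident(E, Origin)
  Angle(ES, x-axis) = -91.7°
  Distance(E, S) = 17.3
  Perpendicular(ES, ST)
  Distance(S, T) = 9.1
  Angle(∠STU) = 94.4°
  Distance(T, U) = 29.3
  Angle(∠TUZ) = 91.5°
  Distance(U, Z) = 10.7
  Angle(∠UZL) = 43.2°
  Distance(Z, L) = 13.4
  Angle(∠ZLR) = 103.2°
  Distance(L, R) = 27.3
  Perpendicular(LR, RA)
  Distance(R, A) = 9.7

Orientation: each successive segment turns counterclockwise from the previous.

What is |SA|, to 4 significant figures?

50.68

E is at the origin; ES runs at -91.7° with length 17.3, so S = (-0.5132, -17.29). ES is perpendicular to ST, so ST runs at -1.700°; with |ST| = 9.1, T = (8.583, -17.56). ∠STU = 94.4° gives TU at 83.90° from the x-axis; with |TU| = 29.3, U = (11.70, 11.57). ∠TUZ = 91.5° gives UZ at 172.4° from the x-axis; with |UZ| = 10.7, Z = (1.090, 12.99). ∠UZL = 43.2° gives ZL at -50.80° from the x-axis; with |ZL| = 13.4, L = (9.559, 2.603). ∠ZLR = 103.2° gives LR at 26.00° from the x-axis; with |LR| = 27.3, R = (34.10, 14.57). LR ⟂ RA, so RA runs at 116.0°; with |RA| = 9.7, A = (29.84, 23.29). Then |SA| = |A − S| = 50.68.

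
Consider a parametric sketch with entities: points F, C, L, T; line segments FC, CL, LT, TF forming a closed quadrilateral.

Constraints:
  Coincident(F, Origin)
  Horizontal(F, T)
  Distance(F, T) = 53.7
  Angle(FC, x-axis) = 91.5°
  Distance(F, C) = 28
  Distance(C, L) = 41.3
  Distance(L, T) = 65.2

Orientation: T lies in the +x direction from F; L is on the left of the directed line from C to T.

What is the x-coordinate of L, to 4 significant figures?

26.34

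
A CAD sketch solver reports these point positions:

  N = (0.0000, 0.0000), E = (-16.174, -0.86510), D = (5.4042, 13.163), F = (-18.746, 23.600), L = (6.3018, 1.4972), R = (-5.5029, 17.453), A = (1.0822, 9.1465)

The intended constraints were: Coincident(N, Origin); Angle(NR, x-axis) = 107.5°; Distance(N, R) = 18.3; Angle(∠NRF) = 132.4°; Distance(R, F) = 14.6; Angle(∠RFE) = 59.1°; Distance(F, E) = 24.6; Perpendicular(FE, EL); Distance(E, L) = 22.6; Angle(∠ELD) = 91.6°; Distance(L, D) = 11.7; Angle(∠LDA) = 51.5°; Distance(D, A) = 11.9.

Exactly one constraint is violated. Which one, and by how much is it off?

Distance(D, A) = 11.9 — off by 6.00.

N = (0.00, 0.00) ✓; NR at 107.5° ✓; |NR| = 18.30 ✓; ∠NRF = 132.4° ✓; |RF| = 14.60 ✓; ∠RFE = 59.10° ✓; |FE| = 24.60 ✓; ∠(FE, EL) = 90.00° ✓; |EL| = 22.60 ✓; ∠ELD = 91.60° ✓; |LD| = 11.70 ✓; ∠LDA = 51.50° ✓; |DA| = 5.900 ✗.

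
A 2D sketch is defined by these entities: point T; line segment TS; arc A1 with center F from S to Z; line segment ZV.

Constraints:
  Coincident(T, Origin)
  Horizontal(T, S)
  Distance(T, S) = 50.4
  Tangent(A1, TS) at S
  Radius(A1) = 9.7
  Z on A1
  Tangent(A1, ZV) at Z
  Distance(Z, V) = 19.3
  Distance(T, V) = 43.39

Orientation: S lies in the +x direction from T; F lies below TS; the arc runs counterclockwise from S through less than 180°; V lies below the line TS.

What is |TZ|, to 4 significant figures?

41.71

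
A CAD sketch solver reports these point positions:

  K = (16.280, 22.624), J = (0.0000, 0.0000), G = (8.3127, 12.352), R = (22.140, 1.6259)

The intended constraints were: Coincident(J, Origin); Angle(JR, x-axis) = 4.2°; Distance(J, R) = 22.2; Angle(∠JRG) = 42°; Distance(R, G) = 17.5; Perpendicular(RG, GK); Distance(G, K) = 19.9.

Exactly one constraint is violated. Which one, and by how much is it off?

Distance(G, K) = 19.9 — off by 6.90.

J = (0.00, 0.00) ✓; JR at 4.200° ✓; |JR| = 22.20 ✓; ∠JRG = 42.00° ✓; |RG| = 17.50 ✓; ∠(RG, GK) = 90.00° ✓; |GK| = 13.00 ✗.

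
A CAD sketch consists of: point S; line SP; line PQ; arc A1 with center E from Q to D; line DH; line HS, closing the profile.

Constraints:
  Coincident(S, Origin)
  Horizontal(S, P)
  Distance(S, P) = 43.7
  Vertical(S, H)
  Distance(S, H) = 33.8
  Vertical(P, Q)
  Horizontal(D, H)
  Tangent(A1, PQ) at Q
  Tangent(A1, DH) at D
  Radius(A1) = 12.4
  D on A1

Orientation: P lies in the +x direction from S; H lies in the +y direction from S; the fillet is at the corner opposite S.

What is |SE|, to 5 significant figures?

37.916

S is at the origin; SP is horizontal with |SP| = 43.7 and P on the +x side, so P = (43.700, 0.0000). S and H share the same x with |SH| = 33.8 and H on the +y side, so H = (0.0000, 33.800). The virtual corner opposite S is at (43.700, 33.800). Tangency of A1 to PQ means the radius EQ is perpendicular to PQ and since A1 is tangent to DH there, ED ⟂ DH, with radius 12.4, so the center E sits 12.4 in from both sides at E = (31.300, 21.400). Then |SE| = |E − S| = 37.916.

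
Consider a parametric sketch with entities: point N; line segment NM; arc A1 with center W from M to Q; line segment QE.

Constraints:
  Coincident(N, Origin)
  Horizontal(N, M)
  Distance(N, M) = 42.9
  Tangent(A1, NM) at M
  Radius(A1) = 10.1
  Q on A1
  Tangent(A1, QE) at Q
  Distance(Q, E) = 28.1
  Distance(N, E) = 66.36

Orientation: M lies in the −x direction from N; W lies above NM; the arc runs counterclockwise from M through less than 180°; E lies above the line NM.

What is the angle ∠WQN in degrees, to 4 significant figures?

111.3°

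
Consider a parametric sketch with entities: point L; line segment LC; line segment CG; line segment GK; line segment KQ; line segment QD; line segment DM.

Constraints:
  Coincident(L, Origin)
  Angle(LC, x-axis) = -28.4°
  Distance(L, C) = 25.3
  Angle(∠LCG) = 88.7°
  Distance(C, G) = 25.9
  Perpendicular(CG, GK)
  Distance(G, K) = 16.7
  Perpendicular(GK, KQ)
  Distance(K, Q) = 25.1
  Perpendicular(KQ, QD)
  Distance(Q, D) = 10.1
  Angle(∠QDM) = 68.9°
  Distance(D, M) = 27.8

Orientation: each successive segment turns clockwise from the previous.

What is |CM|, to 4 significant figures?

31.47

L is at the origin; LC runs at -28.4° with length 25.3, so C = (22.26, -12.03). ∠LCG = 88.7° gives CG at -119.7° from the x-axis; with |CG| = 25.9, G = (9.423, -34.53). CG is perpendicular to GK, so GK runs at 150.3°; with |GK| = 16.7, K = (-5.083, -26.26). The perpendicularity gives KQ at right angles to GK, so KQ runs at 60.30°; with |KQ| = 25.1, Q = (7.353, -4.454). KQ ⟂ QD, so QD runs at -29.70°; with |QD| = 10.1, D = (16.13, -9.458). ∠QDM = 68.9° gives DM at -140.8° from the x-axis; with |DM| = 27.8, M = (-5.418, -27.03). Then |CM| = |M − C| = 31.47.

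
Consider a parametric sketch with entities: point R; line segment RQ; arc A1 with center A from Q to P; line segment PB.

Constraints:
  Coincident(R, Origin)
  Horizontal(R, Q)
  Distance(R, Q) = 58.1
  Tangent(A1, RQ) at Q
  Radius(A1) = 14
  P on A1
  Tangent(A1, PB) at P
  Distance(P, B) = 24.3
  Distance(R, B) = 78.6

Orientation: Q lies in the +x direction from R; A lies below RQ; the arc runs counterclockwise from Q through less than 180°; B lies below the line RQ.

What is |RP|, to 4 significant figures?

54.80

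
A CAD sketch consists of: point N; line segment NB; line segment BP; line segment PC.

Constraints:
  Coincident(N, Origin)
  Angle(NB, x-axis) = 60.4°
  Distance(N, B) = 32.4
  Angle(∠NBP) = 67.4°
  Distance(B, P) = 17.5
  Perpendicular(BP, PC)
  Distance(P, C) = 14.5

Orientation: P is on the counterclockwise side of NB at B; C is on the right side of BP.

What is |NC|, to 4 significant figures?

44.70

N is at the origin; NB runs at 60.4° with length 32.4, so B = 32.4·(cos 60.4°, sin 60.4°) = (16.00, 28.17). ∠NBP = 67.4°, so BP runs at 60.4° + (180° − 67.4°) = 173.0° from the x-axis; with |BP| = 17.5, P = B + 17.5·(cos 173.0°, sin 173.0°) = (-1.366, 30.30). The perpendicularity gives PC at right angles to BP; with |PC| = 14.5 on the right of BP, C = P + 14.5·(0.1219, 0.9925) = (0.4013, 44.70). Then |NC| = |C − N| = 44.70.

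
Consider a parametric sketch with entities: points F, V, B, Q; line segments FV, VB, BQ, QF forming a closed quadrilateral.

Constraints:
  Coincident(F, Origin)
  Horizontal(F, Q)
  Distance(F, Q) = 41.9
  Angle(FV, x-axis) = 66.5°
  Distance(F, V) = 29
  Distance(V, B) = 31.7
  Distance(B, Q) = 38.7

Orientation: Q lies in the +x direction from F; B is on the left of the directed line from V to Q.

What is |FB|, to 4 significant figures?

56.27

F is at the origin; FQ is horizontal with |FQ| = 41.9 and Q in +x, so Q = (41.9, 0). FV runs at 66.5° with |FV| = 29.0, so V = (11.56, 26.59). B is determined by |VB| = 31.7 and |BQ| = 38.7 together: it lies at the intersection of circle(V, 31.7) and circle(Q, 38.7). With |VQ| = 40.34, the foot of the radical line on VQ is 14.06 from V and the perpendicular offset is √(31.7² − 14.06²) = 28.41. Taking the left-of-VQ solution: B = (40.87, 38.69).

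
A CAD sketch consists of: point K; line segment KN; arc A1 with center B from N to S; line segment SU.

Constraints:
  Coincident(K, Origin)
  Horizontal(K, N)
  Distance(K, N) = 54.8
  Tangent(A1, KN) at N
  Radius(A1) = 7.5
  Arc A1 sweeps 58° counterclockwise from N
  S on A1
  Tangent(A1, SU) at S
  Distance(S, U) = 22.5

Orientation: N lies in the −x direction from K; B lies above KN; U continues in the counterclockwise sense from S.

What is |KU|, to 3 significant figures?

42.9

K is at the origin; K and N share the same y with |KN| = 54.8 and N on the −x side, so N = (-54.8, 0.00). A1 meets KN tangentially, so BN is at right angles to KN, so B = N + (0, 7.5) = (-54.8, 7.50). On A1, N sits at bearing -90° from B; a 58° counterclockwise sweep puts S at bearing -32°, so S = B + 7.5·(cos -32°, sin -32°) = (-48.4, 3.53). The tangent condition forces BS to be normal to SU, so SU runs along (−sin -32°, cos -32°); with |SU| = 22.5, U = (-36.5, 22.6). Then |KU| = |U − K| = 42.9.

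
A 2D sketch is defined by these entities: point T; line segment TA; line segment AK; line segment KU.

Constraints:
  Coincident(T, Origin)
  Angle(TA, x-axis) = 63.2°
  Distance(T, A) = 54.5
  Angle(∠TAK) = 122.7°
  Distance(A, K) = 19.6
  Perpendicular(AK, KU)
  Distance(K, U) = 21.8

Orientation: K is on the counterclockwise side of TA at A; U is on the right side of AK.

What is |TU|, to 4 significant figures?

83.57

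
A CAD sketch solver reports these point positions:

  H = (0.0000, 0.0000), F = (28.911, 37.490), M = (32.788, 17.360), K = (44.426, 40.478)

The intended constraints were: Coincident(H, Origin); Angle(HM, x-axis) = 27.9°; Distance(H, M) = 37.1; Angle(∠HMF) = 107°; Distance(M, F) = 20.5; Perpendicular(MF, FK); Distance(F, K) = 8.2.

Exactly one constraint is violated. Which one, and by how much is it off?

Distance(F, K) = 8.2 — off by 7.60.

H = (0.00, 0.00) ✓; HM at 27.90° ✓; |HM| = 37.10 ✓; ∠HMF = 107.0° ✓; |MF| = 20.50 ✓; ∠(MF, FK) = 90.00° ✓; |FK| = 15.80 ✗.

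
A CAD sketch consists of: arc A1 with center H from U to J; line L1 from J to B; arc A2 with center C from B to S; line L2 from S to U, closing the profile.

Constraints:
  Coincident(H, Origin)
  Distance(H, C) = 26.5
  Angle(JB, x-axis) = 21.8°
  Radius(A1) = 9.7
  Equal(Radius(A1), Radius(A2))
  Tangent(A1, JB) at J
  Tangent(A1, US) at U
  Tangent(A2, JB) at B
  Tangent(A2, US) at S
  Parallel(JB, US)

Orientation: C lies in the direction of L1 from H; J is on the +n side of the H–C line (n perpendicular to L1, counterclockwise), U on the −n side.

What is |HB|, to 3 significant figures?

28.2

The slot axis is L1's direction at 21.8°, so u = (cos 21.8°, sin 21.8°) = (0.928, 0.371) and n = (−sin 21.8°, cos 21.8°) = (-0.371, 0.928). H is at the origin and C lies 26.5 along u from H, so C = 26.5·u = (24.6, 9.84). Tangency of A1 to both parallel lines with radius 9.7 puts J and U at H ± 9.7·n: J = (-3.60, 9.01), U = (3.60, -9.01). Equal radii place B and S the same way about C: B = C + 9.7·n = (21.0, 18.8), S = C − 9.7·n = (28.2, 0.835). Then |HB| = |B − H| = 28.2.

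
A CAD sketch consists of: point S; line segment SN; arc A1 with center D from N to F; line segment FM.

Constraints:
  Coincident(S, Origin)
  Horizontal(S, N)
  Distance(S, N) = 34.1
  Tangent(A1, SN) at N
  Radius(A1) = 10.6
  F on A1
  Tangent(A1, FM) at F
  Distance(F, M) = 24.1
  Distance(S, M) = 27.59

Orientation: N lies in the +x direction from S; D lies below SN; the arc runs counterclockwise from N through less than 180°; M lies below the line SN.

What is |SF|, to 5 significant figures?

25.701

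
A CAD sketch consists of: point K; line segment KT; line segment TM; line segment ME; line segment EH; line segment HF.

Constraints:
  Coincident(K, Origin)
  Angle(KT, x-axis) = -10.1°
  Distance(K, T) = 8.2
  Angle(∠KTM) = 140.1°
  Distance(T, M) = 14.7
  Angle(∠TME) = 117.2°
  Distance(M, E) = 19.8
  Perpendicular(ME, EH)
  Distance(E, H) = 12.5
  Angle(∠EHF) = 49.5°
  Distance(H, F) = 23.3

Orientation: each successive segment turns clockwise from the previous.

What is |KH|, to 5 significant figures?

26.161

K is at the origin; KT runs at -10.1° with length 8.2, so T = (8.0729, -1.4380). ∠KTM = 140.1° gives TM at -50.000° from the x-axis; with |TM| = 14.7, M = (17.522, -12.699). ∠TME = 117.2° gives ME at -112.80° from the x-axis; with |ME| = 19.8, E = (9.8491, -30.952). ME is perpendicular to EH, so EH runs at 157.20°; with |EH| = 12.5, H = (-1.6742, -26.108). Then |KH| = |H − K| = 26.161.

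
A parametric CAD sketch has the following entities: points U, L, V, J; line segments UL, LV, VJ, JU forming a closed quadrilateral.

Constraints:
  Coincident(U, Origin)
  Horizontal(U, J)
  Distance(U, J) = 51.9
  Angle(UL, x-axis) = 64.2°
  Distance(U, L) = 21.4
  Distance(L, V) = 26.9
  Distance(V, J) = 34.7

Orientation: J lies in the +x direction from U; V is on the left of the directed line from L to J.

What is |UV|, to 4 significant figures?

45.25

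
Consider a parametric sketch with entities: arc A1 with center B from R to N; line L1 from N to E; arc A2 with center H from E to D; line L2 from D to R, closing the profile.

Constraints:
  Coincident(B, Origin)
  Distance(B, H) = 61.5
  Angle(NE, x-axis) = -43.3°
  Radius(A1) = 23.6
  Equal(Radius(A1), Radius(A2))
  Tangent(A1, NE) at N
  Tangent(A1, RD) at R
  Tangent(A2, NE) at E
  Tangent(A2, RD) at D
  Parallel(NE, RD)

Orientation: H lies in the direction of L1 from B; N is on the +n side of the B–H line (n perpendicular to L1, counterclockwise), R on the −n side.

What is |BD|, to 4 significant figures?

65.87

The slot axis is L1's direction at -43.3°, so u = (cos -43.3°, sin -43.3°) = (0.7278, -0.6858) and n = (−sin -43.3°, cos -43.3°) = (0.6858, 0.7278). B is at the origin and H lies 61.5 along u from B, so H = 61.5·u = (44.76, -42.18). Tangency of A1 to both parallel lines with radius 23.6 puts N and R at B ± 23.6·n: N = (16.19, 17.18), R = (-16.19, -17.18). Equal radii place E and D the same way about H: E = H + 23.6·n = (60.94, -25.00), D = H − 23.6·n = (28.57, -59.35). Then |BD| = |D − B| = 65.87.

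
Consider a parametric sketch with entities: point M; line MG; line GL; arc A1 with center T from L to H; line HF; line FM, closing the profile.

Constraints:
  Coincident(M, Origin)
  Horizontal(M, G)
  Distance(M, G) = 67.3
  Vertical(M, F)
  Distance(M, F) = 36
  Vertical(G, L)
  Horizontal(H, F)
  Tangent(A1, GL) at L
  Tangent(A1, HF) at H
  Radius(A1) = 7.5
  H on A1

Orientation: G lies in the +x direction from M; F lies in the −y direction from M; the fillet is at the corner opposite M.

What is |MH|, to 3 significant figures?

69.8

M is at the origin; M and G share the same y with |MG| = 67.3 and G on the +x side, so G = (67.3, 0.00). M and F share the same x with |MF| = 36.0 and F on the −y side, so F = (0.00, -36.0). The virtual corner opposite M is at (67.3, -36.0). Tangency of A1 to GL means the radius TL is perpendicular to GL and A1 meets HF tangentially, so TH is at right angles to HF, with radius 7.5, so the center T sits 7.5 in from both sides at T = (59.8, -28.5). That places the tangent points at L = (67.3, -28.5) on GL and H = (59.8, -36.0) on HF. Then |MH| = |H − M| = 69.8.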